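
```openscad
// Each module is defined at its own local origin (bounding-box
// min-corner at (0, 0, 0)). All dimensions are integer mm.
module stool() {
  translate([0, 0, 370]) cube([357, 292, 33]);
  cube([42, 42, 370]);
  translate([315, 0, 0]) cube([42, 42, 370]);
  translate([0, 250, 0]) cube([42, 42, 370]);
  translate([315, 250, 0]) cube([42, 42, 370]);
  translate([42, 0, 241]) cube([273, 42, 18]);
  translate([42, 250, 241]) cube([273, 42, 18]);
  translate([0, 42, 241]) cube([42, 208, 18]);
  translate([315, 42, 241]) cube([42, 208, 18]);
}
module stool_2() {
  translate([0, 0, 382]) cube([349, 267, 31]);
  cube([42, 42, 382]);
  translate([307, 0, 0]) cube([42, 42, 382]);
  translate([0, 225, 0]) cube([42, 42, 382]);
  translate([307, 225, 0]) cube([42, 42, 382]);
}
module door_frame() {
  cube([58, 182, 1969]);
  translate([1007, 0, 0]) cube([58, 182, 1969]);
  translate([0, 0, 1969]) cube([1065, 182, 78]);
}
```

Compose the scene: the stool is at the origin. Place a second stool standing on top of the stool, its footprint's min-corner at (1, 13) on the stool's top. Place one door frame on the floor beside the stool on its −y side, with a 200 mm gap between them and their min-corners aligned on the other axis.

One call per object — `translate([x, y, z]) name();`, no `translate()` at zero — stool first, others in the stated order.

stool();
translate([1, 13, 403]) stool_2();
translate([0, -382, 0]) door_frame();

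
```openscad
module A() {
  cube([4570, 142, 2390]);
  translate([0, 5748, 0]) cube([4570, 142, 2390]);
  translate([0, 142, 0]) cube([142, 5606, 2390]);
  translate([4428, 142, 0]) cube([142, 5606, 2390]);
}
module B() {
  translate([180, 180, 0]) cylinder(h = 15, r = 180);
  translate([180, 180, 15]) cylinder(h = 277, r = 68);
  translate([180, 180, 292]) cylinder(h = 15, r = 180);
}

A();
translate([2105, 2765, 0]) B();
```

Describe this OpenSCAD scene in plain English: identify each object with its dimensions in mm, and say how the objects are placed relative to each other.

A is a box-shaped house frame (walls only): outside footprint 4570×5890 mm, wall height 2390 mm, wall thickness 142 mm. The two y-facing walls run the full x-width; the two x-facing walls fit between the inner faces of the y-facing walls.

B is a spool: two coaxial disc flanges of radius 180 mm and thickness 15 mm, joined by a core cylinder of radius 68 mm and height 277 mm. The lower flange rests on z = 0 and the three cylinders share a vertical axis.

The spool sits inside the house frame, centred.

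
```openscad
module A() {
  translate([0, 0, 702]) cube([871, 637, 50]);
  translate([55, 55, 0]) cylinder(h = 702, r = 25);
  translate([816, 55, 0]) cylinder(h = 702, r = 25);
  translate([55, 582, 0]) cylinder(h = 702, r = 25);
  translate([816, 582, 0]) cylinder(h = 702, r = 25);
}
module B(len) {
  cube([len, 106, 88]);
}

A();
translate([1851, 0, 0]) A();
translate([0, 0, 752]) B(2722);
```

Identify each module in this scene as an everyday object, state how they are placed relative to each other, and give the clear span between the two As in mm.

A is a table. B is a beam. A beam spans the tops of two tables. The clear span between the two tables is 980 mm.

Second table starts at x = 1851; first ends at x = 871; clear span = 1851 − 871 = 980 mm.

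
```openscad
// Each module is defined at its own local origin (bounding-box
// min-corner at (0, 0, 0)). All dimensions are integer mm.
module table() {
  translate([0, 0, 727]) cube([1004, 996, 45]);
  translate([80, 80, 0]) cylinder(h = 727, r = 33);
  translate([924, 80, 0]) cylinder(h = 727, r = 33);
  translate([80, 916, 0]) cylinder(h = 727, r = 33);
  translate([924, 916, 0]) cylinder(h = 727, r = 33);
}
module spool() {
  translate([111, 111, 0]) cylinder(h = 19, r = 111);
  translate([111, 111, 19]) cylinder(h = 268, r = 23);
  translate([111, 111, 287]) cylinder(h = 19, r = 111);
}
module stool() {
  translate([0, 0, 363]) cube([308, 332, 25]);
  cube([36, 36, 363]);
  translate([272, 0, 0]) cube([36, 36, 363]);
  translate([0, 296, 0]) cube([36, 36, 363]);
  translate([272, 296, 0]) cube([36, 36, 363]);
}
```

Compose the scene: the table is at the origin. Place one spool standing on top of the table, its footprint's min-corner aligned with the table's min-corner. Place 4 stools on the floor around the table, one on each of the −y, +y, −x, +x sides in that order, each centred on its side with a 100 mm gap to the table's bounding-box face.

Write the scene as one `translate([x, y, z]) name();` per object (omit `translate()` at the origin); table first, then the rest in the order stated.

table();
translate([0, 0, 772]) spool();
translate([348, -432, 0]) stool();
translate([348, 1096, 0]) stool();
translate([-408, 332, 0]) stool();
translate([1104, 332, 0]) stool();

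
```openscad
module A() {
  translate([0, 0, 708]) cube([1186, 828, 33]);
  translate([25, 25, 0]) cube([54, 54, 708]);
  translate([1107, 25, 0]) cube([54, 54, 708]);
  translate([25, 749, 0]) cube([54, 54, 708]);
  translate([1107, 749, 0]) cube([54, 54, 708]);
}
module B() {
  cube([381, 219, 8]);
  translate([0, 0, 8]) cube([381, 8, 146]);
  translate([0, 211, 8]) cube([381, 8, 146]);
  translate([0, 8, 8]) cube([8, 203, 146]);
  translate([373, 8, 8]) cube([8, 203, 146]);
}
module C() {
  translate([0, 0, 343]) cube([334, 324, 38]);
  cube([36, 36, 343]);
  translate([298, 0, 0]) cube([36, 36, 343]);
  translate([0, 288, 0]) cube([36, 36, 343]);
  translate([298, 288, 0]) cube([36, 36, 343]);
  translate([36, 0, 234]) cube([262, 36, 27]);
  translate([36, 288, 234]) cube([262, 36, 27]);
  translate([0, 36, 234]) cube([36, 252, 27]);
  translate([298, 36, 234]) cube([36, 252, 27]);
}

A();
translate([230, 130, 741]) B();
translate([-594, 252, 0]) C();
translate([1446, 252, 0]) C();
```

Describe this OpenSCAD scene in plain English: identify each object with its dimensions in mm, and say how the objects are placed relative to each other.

A is a rectangular dining table. The top is 1186×828×33 mm with its upper surface at z = 741 mm. It stands on four 54×54 mm square legs, each inset 25 mm from the nearest pair of top edges, running from the floor to the underside of the top.

B is an open-topped rectangular box: outside dimensions 381×219×154 mm, with a uniform wall and base thickness of 8 mm. The base is a full 381×219 slab on the floor; four walls sit on top of the base. The front and back walls (the −y and +y sides) span the full width; the two side walls fit between them.

C is a simple wooden stool: a rectangular seat 334 mm (x) by 324 mm (y), 38 mm thick, top face at z = 381 mm, on four square legs, each 36×36 mm in cross-section. The legs rest on z = 0, each flush with a corner of the seat. Four stretchers, 36 mm wide and 27 mm tall, connect adjacent legs with their undersides at z = 234 mm, each running between the inner faces of the legs it joins and aligned with the legs' outer faces on the other axis.

The open box is on top of the table. Two stools sit around the table at the −x, +x sides.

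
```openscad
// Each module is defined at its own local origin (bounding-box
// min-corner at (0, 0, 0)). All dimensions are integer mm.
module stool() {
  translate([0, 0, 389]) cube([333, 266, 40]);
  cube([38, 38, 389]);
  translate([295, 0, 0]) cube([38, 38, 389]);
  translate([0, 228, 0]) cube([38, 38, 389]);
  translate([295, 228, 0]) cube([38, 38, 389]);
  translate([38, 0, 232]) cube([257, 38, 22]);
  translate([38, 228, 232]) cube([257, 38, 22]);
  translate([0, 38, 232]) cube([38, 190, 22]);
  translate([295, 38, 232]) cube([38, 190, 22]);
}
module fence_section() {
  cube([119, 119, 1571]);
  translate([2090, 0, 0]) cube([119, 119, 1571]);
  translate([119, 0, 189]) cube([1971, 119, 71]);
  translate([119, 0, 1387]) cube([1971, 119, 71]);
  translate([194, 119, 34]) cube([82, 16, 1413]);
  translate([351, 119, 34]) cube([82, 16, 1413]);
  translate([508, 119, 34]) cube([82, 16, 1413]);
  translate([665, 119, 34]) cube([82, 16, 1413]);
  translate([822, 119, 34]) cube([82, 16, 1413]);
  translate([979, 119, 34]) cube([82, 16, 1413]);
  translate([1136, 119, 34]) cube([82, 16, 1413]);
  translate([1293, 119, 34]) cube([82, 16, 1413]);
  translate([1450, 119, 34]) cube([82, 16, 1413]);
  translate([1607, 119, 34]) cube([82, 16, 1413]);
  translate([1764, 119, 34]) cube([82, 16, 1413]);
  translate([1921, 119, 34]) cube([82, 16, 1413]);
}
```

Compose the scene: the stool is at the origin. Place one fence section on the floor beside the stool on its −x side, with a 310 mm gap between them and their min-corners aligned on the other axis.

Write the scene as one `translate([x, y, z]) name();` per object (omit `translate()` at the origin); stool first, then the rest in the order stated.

stool();
translate([-2519, 0, 0]) fence_section();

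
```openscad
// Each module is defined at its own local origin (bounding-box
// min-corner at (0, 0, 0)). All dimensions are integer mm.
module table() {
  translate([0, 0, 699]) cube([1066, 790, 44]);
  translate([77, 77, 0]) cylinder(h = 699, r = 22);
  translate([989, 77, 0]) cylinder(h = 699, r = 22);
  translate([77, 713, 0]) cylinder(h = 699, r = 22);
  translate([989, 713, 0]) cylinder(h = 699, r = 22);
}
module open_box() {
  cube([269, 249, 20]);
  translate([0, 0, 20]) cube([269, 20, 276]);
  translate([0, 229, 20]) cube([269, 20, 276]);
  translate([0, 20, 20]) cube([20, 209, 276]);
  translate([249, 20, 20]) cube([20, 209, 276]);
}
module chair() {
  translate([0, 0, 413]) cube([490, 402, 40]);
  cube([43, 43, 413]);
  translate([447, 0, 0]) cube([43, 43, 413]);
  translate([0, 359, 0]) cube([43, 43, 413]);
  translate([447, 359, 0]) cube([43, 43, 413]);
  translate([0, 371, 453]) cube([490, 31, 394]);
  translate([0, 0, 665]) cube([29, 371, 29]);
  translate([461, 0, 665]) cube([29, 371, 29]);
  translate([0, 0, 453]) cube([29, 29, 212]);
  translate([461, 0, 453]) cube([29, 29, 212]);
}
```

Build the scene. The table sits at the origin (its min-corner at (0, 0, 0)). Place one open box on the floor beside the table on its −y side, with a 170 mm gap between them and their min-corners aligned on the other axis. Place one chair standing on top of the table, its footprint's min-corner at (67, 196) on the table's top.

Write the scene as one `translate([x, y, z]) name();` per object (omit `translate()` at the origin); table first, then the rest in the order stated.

table();
translate([0, -419, 0]) open_box();
translate([67, 196, 743]) chair();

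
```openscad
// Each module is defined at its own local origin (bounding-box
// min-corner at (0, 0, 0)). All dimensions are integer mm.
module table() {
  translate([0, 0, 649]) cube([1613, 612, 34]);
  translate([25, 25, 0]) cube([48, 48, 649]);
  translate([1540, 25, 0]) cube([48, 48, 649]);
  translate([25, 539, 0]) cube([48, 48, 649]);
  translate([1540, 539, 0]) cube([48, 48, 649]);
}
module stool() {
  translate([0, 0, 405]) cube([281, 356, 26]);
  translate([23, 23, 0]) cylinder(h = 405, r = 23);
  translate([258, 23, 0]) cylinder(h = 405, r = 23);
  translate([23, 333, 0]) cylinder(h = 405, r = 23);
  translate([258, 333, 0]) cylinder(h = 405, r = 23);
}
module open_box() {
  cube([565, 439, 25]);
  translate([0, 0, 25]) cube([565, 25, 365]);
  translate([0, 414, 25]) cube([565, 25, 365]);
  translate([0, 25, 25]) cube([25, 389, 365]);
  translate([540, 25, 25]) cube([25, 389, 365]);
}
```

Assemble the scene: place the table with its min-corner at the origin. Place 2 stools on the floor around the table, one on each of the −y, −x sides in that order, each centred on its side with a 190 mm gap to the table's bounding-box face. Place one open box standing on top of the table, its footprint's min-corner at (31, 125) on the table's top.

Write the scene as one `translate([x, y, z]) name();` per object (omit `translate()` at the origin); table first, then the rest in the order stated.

table();
translate([666, -546, 0]) stool();
translate([-471, 128, 0]) stool();
translate([31, 125, 683]) open_box();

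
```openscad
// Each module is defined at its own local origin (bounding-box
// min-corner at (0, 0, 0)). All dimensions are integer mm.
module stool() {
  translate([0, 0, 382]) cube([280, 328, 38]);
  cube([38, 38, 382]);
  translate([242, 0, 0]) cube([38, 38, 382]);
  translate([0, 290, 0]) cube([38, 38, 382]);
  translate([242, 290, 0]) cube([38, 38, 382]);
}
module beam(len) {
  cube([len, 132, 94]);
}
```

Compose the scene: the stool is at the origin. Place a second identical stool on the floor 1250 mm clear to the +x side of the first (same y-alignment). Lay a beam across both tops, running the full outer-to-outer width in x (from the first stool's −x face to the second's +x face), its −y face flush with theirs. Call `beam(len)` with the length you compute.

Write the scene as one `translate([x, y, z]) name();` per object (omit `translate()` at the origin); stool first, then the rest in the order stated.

stool();
translate([1530, 0, 0]) stool();
translate([0, 0, 420]) beam(1810);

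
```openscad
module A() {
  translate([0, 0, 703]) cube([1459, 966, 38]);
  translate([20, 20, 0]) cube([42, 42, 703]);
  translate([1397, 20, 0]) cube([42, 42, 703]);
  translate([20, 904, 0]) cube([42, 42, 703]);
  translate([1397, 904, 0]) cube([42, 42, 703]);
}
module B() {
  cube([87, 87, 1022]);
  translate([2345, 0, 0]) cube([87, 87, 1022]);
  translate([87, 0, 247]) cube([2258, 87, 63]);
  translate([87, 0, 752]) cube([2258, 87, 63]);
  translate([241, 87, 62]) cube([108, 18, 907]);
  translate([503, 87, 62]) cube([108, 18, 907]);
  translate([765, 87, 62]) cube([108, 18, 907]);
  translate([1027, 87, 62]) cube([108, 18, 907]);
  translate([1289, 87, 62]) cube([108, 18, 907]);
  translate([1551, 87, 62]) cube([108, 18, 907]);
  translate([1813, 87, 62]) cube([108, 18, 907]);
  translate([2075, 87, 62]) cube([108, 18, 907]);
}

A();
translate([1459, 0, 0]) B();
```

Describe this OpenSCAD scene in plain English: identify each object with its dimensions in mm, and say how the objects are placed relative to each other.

A is a table: top 1459 mm (x) × 966 mm (y), 38 mm thick, upper face at z = 741 mm, on four 42×42 mm square legs, each inset 20 mm from the nearest pair of top edges, running from z = 0 to the bottom of the top.

B is a fence section. Two 87×87 mm posts, 1022 mm tall, stand on the floor with a clear span of 2258 mm between their inner faces. Two horizontal rails of 87×63 mm section span the gap between the posts with their undersides at z = 247 mm and z = 752 mm, flush with the posts' −y face. 8 pickets, each 108 mm wide, 18 mm thick and 907 mm tall, are fixed to the +y face of the rails with their bottoms at z = 62 mm, evenly spaced across the span with equal gaps (rounded down to the nearest mm) at the −x end and between each pair — any rounding remainder accumulates at the +x end.

The fence section is against the table's +x side, with their −y faces flush.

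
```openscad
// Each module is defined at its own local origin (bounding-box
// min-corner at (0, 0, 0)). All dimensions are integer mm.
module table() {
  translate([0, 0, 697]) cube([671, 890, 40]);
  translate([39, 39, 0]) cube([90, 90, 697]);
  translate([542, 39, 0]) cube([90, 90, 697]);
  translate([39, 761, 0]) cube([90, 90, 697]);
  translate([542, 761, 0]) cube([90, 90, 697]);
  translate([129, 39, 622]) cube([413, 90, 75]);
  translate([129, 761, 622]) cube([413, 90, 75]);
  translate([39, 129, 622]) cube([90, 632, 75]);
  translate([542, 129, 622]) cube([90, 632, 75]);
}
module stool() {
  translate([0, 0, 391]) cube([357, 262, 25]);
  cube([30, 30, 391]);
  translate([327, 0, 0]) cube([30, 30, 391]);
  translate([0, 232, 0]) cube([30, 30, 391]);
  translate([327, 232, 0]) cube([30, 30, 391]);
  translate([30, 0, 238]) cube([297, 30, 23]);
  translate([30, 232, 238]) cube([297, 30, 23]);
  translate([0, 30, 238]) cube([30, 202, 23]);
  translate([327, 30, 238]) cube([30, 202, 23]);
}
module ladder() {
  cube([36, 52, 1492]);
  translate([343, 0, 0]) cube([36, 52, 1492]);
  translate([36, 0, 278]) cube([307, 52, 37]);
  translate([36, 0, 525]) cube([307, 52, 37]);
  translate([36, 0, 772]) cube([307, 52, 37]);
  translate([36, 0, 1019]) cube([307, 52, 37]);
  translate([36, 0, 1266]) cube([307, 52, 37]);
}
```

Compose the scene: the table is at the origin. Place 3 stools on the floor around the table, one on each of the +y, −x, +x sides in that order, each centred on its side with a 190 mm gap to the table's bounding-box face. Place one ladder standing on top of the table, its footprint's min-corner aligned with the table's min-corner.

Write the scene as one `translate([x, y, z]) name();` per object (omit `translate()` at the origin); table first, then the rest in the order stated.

table();
translate([157, 1080, 0]) stool();
translate([-547, 314, 0]) stool();
translate([861, 314, 0]) stool();
translate([0, 0, 737]) ladder();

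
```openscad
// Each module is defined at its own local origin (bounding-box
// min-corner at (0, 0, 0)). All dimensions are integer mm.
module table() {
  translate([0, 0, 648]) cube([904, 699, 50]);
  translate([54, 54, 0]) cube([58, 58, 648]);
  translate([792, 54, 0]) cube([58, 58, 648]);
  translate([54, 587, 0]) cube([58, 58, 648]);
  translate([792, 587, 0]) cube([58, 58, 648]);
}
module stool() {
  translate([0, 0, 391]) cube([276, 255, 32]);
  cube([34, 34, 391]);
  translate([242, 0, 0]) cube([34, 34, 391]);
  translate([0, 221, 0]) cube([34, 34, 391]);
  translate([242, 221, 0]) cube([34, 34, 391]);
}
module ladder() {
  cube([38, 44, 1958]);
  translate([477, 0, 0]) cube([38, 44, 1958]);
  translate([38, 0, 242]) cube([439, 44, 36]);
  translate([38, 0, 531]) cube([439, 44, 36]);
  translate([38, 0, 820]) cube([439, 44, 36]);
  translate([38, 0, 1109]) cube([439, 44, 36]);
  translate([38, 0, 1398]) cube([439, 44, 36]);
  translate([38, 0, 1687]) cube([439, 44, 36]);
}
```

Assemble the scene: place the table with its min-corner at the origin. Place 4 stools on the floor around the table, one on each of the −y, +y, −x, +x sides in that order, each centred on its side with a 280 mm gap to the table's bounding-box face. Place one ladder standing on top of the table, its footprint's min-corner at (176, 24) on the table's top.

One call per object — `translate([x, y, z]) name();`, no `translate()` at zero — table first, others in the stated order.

table();
translate([314, -535, 0]) stool();
translate([314, 979, 0]) stool();
translate([-556, 222, 0]) stool();
translate([1184, 222, 0]) stool();
translate([176, 24, 698]) ladder();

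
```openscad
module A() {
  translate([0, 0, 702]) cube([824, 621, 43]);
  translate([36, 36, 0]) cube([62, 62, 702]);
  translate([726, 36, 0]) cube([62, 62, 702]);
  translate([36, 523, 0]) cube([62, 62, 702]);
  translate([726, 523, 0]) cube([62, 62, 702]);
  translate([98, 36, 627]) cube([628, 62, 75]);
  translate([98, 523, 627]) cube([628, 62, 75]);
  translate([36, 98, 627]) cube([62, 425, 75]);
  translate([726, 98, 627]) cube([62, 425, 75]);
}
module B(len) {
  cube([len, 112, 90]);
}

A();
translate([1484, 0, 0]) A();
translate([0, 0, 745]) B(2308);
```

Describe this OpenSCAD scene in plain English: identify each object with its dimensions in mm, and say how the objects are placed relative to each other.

A is a table with a 824×621 mm rectangular top, 43 mm thick, top surface at z = 745 mm, supported by four 62×62 mm square legs, each inset 36 mm from the nearest pair of top edges, running from the floor. Four apron rails, 62 mm thick and 75 mm tall, run between adjacent legs with their top edges flush with the underside of the top and their outer faces flush with the legs' outer faces.

B is a rectangular beam 2308 mm long (x), 112 mm deep (y), 90 mm thick (z).

The beam spans the tops of two tables placed 660 mm apart, resting at z = 745 mm.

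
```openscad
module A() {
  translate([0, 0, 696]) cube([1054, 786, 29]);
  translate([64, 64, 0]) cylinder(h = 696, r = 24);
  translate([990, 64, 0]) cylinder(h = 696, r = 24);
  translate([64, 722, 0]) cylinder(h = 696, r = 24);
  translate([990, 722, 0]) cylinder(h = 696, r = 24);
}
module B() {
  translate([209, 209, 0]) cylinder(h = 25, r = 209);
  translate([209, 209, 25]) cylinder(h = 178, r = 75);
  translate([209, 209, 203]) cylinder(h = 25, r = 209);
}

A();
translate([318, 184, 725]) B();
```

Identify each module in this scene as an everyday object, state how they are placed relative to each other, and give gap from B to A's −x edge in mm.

The spool's min-x is at 318; the table's min-x is 0; gap = 318 mm.

A is a table. B is a spool. The spool is on top of the table, centred. The gap from the spool to the table's −x edge is 318 mm.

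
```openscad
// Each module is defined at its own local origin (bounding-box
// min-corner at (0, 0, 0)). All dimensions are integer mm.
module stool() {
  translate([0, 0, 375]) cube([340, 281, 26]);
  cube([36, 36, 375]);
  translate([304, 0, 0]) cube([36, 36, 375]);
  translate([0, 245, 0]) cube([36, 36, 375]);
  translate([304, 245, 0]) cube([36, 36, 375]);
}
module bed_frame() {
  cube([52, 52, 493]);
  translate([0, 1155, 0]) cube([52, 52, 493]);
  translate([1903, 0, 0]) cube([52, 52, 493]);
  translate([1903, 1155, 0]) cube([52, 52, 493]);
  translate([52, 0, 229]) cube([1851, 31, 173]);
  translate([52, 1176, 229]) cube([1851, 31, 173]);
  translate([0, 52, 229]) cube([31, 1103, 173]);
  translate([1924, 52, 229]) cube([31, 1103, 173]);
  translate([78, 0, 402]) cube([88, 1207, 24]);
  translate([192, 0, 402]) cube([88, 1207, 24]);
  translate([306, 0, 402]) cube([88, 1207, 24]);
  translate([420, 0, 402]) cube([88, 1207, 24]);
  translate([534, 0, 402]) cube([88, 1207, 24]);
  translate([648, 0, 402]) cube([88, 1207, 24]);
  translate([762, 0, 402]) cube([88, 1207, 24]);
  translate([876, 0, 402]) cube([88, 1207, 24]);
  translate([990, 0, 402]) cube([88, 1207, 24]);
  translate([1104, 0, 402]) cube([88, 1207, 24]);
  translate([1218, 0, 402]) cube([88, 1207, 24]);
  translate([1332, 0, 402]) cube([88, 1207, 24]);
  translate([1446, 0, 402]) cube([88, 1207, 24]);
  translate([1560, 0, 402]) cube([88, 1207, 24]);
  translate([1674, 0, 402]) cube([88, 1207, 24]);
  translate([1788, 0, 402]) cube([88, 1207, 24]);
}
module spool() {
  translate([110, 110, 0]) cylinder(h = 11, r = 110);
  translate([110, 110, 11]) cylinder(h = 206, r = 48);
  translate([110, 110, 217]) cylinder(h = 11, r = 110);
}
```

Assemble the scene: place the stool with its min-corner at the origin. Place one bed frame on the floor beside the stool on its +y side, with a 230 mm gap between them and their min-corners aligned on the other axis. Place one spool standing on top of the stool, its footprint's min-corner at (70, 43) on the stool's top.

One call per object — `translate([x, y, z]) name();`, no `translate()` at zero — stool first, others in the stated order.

stool();
translate([0, 511, 0]) bed_frame();
translate([70, 43, 401]) spool();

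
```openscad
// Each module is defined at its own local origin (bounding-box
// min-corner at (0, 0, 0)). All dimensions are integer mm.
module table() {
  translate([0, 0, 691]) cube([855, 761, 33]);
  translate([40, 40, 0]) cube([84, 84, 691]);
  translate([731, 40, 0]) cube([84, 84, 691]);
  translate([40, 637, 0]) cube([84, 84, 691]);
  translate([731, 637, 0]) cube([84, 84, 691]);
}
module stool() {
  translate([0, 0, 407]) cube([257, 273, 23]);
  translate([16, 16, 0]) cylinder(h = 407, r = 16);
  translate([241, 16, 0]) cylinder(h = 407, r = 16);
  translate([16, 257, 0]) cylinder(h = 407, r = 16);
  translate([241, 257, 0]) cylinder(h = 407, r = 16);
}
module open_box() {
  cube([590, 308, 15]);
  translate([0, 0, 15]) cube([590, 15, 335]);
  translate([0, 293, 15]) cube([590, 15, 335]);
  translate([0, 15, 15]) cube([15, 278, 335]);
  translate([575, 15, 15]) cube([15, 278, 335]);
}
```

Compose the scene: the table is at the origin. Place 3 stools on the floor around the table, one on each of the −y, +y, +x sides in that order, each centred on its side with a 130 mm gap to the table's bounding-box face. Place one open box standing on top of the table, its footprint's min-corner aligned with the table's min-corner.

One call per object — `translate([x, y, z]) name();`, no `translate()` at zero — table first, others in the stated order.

table();
translate([299, -403, 0]) stool();
translate([299, 891, 0]) stool();
translate([985, 244, 0]) stool();
translate([0, 0, 724]) open_box();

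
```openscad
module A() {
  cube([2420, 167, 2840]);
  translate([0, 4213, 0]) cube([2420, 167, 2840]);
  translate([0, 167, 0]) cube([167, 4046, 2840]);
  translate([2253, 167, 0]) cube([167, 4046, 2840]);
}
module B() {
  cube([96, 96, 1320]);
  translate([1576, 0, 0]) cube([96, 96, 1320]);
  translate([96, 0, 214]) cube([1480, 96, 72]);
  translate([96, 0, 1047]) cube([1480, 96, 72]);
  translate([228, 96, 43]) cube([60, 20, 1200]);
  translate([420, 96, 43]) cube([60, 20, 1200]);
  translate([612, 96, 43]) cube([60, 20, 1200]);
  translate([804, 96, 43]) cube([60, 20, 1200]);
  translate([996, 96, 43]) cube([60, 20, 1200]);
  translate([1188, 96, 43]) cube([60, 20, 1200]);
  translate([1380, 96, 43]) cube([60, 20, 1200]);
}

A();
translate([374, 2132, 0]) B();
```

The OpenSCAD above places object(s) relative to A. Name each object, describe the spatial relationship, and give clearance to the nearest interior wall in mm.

A is a house frame. B is a fence section. The fence section sits inside the house frame, centred. The clearance to the nearest interior wall is 207 mm.

Clearances: x = 207, y = 1965; minimum 207 mm.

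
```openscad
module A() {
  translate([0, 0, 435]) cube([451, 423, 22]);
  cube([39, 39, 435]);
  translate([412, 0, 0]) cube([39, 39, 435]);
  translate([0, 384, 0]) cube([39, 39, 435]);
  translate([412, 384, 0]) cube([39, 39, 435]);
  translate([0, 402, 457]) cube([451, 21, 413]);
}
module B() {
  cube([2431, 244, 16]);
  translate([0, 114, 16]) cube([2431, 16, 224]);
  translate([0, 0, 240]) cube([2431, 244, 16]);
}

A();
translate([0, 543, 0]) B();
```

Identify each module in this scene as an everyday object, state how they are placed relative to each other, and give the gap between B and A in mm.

The I-beam's nearest face is 120 mm from the chair's +y face.

A is a chair. B is an I-beam. The I-beam is on the floor beside the chair on its +y side. The gap between the I-beam and the chair is 120 mm.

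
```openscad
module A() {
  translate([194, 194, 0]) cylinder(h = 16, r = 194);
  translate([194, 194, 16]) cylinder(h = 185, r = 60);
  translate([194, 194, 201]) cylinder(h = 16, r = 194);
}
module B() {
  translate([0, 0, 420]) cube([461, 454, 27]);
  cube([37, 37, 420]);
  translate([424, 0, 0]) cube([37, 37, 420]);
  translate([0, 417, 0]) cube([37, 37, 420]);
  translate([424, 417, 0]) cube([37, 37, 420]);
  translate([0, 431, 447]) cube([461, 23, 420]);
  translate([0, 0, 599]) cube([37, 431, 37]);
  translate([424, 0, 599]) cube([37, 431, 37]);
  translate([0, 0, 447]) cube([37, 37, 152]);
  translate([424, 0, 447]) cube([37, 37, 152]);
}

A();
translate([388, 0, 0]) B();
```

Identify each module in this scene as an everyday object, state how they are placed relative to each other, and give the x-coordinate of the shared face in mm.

The spool's +x face and the chair's −x face are both at x = 388 mm.

A is a spool. B is a chair. The chair is against the spool's +x side, with their −y faces flush. The x-coordinate of the shared face is 388 mm.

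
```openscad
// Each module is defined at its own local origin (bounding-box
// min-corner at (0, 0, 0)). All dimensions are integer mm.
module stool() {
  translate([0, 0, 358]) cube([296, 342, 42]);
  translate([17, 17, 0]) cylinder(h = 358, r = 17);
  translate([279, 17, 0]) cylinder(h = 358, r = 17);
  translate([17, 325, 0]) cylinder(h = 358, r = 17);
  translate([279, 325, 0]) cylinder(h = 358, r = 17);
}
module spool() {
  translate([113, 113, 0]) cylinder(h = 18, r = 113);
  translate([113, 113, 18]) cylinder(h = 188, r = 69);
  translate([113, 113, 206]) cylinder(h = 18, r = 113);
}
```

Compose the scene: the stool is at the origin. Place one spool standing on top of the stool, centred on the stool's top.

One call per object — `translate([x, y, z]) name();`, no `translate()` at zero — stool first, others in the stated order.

stool();
translate([35, 58, 400]) spool();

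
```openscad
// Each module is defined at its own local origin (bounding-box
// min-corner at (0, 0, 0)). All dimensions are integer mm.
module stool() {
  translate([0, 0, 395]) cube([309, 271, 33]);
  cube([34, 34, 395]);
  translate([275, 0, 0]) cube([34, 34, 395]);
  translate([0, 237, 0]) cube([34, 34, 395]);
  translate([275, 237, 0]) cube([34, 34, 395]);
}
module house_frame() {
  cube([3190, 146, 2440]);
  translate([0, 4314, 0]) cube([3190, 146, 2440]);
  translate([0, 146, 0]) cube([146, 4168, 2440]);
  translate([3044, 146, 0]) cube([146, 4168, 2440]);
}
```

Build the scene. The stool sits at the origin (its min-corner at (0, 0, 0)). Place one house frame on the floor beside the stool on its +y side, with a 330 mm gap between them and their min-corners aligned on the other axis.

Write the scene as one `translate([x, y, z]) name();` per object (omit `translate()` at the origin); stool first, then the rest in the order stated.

stool();
translate([0, 601, 0]) house_frame();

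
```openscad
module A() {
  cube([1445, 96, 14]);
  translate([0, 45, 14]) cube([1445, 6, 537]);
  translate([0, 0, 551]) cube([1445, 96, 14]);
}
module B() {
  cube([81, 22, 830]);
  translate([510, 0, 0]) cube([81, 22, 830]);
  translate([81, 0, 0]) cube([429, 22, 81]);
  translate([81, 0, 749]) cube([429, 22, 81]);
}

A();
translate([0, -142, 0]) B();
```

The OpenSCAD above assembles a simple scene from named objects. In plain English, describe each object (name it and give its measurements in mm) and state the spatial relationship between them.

A is an I-beam lying along x, 1445 mm long. Overall section height 565 mm. Two flanges 96 mm wide (y) and 14 mm thick, one on the floor and one at the top; a web 6 mm thick runs between them, centred on the flange width.

B is a picture frame with a 429×668 mm rectangular opening (x by z) and a uniform 81 mm border on every side. Frame depth is 22 mm along y. It is built from two vertical stiles running the full outside height and two horizontal rails spanning the gap between the stiles.

The picture frame is on the floor beside the I-beam on its −y side.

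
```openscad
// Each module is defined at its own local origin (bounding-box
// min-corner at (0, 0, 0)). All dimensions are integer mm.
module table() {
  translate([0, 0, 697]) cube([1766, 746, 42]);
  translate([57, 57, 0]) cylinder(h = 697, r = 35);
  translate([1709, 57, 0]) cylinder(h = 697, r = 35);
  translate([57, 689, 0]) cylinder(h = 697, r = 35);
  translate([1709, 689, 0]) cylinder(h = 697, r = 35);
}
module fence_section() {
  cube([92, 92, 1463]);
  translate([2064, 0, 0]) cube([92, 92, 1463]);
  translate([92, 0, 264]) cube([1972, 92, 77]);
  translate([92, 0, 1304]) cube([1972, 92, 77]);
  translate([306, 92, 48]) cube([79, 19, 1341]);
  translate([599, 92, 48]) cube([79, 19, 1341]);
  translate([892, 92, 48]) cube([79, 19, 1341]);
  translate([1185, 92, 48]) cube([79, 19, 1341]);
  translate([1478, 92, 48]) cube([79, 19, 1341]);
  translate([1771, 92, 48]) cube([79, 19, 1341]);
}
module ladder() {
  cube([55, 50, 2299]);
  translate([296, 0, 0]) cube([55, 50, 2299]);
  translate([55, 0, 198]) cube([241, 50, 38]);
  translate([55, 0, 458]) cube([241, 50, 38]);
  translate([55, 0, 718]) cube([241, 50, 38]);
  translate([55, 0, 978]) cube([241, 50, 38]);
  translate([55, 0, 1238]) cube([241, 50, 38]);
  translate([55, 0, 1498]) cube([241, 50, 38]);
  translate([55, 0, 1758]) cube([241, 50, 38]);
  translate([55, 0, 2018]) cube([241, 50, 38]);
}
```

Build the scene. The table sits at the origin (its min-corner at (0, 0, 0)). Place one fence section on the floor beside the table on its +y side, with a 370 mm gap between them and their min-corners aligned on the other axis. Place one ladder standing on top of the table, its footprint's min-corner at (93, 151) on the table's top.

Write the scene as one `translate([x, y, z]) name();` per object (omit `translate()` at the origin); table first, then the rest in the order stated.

table();
translate([0, 1116, 0]) fence_section();
translate([93, 151, 739]) ladder();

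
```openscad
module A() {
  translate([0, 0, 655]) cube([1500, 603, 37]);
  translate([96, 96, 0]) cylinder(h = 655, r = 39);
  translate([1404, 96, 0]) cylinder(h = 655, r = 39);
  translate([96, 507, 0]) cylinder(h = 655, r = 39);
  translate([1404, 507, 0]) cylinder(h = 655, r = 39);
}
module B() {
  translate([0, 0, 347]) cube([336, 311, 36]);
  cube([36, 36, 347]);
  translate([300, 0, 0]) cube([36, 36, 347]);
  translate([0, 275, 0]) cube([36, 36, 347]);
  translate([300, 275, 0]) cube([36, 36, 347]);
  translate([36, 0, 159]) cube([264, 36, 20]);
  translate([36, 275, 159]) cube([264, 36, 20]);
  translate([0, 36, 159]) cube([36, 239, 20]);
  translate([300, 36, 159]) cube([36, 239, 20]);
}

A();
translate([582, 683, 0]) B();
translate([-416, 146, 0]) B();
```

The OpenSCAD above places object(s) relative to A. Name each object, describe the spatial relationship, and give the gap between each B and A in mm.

A is a table. B is a stool. Two stools sit around the table at the +y, −x sides. The gap between each stool and the table is 80 mm.

Each stool's nearest face is 80 mm from the table's bounding box.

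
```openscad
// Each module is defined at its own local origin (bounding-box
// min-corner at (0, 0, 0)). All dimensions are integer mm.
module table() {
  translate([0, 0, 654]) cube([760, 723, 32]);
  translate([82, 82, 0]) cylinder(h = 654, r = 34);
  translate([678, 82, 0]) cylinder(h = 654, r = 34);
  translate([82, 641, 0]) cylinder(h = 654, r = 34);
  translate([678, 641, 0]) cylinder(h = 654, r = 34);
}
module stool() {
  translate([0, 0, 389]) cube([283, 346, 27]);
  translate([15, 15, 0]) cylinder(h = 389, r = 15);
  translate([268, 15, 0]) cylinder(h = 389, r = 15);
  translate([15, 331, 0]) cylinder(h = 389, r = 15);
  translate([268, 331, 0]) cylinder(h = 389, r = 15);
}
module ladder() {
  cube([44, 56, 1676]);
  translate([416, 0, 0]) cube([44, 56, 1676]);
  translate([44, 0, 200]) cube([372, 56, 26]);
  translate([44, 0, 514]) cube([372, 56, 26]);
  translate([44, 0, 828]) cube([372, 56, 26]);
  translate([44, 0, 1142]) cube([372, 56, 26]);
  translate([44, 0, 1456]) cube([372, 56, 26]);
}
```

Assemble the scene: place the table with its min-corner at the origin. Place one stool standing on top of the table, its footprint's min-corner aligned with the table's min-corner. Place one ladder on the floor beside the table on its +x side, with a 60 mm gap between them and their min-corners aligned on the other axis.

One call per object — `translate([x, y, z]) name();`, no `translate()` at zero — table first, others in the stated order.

table();
translate([0, 0, 686]) stool();
translate([820, 0, 0]) ladder();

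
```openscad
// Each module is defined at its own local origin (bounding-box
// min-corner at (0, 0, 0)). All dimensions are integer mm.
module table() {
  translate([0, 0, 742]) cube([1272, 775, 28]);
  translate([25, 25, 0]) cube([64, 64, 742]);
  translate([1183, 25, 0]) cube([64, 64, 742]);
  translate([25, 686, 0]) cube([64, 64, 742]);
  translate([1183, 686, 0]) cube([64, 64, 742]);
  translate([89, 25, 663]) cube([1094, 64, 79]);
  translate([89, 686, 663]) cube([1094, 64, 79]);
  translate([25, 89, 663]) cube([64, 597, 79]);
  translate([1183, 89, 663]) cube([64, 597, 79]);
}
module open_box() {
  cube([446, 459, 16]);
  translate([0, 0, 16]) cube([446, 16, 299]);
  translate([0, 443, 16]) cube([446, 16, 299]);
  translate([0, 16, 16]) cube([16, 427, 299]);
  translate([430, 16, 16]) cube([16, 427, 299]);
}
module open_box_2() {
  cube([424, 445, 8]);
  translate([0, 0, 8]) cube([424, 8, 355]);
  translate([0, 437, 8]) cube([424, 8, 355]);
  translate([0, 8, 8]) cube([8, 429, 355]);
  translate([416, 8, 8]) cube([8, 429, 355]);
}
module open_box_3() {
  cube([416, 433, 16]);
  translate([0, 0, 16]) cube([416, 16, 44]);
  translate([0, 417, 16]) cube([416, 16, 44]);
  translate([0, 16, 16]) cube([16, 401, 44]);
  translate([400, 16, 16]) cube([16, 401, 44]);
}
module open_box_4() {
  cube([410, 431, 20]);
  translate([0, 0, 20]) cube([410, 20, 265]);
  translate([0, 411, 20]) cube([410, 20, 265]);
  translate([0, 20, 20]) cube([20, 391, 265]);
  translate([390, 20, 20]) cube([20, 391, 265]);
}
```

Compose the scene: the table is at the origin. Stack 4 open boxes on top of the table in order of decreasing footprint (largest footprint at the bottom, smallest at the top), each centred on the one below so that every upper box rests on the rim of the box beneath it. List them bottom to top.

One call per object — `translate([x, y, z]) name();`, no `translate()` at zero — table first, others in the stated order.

table();
translate([413, 158, 770]) open_box();
translate([424, 165, 1085]) open_box_2();
translate([428, 171, 1448]) open_box_3();
translate([431, 172, 1508]) open_box_4();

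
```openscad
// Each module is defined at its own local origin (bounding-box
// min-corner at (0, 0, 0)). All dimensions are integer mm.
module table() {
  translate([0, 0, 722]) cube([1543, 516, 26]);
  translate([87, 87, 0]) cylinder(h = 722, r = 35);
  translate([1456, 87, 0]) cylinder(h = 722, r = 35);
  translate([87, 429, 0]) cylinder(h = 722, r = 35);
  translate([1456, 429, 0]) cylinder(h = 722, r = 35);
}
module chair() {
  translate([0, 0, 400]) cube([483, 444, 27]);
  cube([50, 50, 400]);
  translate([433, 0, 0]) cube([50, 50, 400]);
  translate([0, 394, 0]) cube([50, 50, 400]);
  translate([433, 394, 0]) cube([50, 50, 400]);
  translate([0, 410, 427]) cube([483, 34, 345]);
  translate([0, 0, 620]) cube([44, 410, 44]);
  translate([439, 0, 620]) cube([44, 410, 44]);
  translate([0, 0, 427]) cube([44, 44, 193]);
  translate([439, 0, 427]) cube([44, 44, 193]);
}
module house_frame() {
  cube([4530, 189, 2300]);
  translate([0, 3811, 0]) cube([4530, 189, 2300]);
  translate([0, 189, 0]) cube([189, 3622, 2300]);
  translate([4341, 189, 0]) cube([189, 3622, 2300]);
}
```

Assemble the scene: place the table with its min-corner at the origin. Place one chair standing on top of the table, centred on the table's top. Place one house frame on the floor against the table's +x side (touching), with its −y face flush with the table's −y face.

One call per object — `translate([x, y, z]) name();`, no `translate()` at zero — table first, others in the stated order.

table();
translate([530, 36, 748]) chair();
translate([1543, 0, 0]) house_frame();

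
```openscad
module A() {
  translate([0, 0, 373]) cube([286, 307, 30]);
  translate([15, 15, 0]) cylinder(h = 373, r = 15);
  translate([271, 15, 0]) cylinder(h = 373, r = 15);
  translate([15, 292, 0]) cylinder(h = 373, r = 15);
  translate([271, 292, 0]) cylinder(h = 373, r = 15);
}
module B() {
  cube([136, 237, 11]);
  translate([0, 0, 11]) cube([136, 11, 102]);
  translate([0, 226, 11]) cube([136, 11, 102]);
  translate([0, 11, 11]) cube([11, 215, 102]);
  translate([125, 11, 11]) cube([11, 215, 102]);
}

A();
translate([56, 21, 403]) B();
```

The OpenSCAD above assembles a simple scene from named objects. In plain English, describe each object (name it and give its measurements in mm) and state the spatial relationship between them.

A is a four-legged stool. The seat is a 286×307×30 mm slab whose top surface is at z = 403 mm; four round legs, each 30 mm in diameter, run from the floor (z = 0) to the underside of the seat, each leg's axis is inset half a diameter from the nearest pair of seat edges (so the leg's bounding box is flush with the corner).

B is an open storage box with external size 136×237×113 mm and wall thickness 11 mm (the base is also 11 mm thick). The base covers the whole footprint; the four walls stand on the base, with the y-facing walls full-width and the x-facing walls fitting between their inner faces.

The open box is on top of the stool.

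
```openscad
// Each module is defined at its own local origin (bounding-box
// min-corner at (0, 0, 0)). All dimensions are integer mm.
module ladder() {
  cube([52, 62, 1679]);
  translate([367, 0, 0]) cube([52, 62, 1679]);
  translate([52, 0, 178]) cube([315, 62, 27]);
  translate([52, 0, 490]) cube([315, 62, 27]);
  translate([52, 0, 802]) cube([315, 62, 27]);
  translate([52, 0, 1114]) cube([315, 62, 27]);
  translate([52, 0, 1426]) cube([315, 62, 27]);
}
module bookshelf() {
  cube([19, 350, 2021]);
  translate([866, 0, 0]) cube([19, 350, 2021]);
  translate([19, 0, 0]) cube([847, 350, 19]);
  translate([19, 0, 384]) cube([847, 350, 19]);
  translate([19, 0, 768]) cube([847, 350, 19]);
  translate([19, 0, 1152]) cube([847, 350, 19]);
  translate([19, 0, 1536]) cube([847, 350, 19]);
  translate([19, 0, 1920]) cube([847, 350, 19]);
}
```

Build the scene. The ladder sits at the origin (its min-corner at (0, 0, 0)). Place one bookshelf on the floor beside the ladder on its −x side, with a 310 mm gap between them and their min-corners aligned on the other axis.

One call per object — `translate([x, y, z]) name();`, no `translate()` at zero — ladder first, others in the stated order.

ladder();
translate([-1195, 0, 0]) bookshelf();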